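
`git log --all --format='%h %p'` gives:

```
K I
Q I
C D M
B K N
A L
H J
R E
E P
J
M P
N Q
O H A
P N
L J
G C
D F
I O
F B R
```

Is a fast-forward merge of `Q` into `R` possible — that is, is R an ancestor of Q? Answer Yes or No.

No

A fast-forward from R to Q is possible iff R is an ancestor of Q.
Ancestors of Q: {A, H, I, J, L, O, Q}.
R is not among them, so fast-forward is not possible.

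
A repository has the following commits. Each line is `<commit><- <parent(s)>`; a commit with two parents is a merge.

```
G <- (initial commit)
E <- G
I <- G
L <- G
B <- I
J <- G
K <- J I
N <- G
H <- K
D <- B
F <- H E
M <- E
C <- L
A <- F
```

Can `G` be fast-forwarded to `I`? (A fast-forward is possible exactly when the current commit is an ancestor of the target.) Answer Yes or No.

Yes

A fast-forward from G to I is possible iff G is an ancestor of I.
Ancestors of I: {G, I}.
G is among them, so fast-forward is possible.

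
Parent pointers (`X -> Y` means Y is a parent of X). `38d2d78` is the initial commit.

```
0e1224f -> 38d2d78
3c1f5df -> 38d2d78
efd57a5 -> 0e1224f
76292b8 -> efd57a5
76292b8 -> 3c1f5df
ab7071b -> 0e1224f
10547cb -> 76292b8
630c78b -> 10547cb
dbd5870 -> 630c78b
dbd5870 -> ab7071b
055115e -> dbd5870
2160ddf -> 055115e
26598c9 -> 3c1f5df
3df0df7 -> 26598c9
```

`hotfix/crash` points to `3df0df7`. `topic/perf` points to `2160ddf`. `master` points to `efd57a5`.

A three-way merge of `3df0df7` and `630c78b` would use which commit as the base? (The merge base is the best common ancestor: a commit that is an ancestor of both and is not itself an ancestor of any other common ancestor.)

3c1f5df

Ancestors of 3df0df7: {26598c9, 38d2d78, 3c1f5df, 3df0df7}.
Ancestors of 630c78b: {0e1224f, 10547cb, 38d2d78, 3c1f5df, 630c78b, 76292b8, efd57a5}.
Common ancestors: {38d2d78, 3c1f5df}.
Among these, 3c1f5df is not an ancestor of any other common ancestor — it is the merge base.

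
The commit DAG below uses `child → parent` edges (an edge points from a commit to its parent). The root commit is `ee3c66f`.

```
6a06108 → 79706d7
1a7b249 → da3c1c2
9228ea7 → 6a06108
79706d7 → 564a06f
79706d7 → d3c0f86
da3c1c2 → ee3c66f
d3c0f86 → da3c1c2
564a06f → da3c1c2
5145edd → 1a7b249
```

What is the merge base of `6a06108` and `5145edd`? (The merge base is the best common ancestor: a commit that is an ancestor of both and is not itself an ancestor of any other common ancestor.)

Ancestors of 6a06108: {564a06f, 6a06108, 79706d7, d3c0f86, da3c1c2, ee3c66f}.
Ancestors of 5145edd: {1a7b249, 5145edd, da3c1c2, ee3c66f}.
Common ancestors: {da3c1c2, ee3c66f}.
Among these, da3c1c2 is not an ancestor of any other common ancestor — it is the merge base.

da3c1c2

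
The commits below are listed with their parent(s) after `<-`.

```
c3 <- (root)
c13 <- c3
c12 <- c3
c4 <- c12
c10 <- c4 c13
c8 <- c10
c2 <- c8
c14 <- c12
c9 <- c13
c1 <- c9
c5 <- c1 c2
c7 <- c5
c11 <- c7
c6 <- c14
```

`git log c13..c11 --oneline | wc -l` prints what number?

Reachable from c11: {c1, c10, c11, c12, c13, c2, c3, c4, c5, c7, c8, c9}.
Reachable from c13: {c13, c3}.
In c11's history but not c13's: {c1, c10, c11, c12, c2, c4, c5, c7, c8, c9} — 10 commits.

10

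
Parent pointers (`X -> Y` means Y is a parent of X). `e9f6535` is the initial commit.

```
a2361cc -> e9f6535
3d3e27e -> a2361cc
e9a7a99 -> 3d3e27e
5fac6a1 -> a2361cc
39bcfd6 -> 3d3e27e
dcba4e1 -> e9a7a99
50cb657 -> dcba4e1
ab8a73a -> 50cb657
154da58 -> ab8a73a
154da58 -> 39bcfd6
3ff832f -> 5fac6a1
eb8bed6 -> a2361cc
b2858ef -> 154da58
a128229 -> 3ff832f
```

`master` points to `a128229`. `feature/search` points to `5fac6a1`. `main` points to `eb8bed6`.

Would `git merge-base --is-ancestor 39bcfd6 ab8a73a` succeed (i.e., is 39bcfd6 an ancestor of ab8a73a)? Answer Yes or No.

Ancestors of ab8a73a: {3d3e27e, 50cb657, a2361cc, ab8a73a, dcba4e1, e9a7a99, e9f6535}.
39bcfd6 is not in that set, so it is not an ancestor of ab8a73a.

No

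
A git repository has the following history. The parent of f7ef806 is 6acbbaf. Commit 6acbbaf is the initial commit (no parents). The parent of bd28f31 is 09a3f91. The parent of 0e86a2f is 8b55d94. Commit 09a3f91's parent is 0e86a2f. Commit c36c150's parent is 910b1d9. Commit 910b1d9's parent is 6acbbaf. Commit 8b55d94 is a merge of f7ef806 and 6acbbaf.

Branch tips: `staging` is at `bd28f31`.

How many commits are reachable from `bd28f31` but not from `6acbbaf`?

5

Reachable from bd28f31: {09a3f91, 0e86a2f, 6acbbaf, 8b55d94, bd28f31, f7ef806}.
Reachable from 6acbbaf: {6acbbaf}.
In bd28f31's history but not 6acbbaf's: {09a3f91, 0e86a2f, 8b55d94, bd28f31, f7ef806} — 5 commits.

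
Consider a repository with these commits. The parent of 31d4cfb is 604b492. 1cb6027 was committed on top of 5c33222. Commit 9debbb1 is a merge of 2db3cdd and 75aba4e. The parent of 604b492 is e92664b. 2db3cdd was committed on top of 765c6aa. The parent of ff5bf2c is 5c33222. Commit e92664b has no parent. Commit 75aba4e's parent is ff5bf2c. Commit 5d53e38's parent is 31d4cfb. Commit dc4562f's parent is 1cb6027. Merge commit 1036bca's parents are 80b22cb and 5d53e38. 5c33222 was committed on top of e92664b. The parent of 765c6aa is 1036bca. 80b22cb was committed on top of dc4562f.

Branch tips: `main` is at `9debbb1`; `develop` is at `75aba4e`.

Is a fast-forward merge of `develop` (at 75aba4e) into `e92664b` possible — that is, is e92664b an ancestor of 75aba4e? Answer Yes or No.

A fast-forward from e92664b to 75aba4e is possible iff e92664b is an ancestor of 75aba4e.
Ancestors of 75aba4e: {5c33222, 75aba4e, e92664b, ff5bf2c}.
e92664b is among them, so fast-forward is possible.

Yes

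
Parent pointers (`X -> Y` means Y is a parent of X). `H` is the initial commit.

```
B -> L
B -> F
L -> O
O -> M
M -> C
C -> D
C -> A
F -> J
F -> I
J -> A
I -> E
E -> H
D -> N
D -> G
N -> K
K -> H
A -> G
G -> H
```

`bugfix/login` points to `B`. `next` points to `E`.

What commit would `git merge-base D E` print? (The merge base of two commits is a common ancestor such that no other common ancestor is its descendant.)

H

Ancestors of D: {D, G, H, K, N}.
Ancestors of E: {E, H}.
Common ancestors: {H}.
The only common ancestor is H, so it is the merge base.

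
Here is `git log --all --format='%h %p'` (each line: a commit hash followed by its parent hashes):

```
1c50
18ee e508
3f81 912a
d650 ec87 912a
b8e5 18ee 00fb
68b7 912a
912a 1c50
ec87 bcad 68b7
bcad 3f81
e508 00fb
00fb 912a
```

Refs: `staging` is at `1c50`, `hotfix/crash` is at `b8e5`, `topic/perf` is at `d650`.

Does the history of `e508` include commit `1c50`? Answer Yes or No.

Ancestors of e508 (commits reachable by following parents): {00fb, 1c50, 912a, e508}.
1c50 is in that set, so it is an ancestor of e508.

Yes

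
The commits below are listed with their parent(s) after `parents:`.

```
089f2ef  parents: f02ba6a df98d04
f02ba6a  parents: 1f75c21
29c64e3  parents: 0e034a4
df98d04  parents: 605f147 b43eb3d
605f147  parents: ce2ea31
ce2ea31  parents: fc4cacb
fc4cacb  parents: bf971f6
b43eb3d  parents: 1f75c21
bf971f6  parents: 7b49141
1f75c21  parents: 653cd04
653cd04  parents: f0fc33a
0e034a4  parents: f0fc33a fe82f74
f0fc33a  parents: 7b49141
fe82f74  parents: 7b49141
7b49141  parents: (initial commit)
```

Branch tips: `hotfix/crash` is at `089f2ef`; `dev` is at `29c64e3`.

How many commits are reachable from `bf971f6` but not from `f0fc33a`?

1

Reachable from bf971f6: {7b49141, bf971f6}.
Reachable from f0fc33a: {7b49141, f0fc33a}.
In bf971f6's history but not f0fc33a's: {bf971f6} — 1 commit.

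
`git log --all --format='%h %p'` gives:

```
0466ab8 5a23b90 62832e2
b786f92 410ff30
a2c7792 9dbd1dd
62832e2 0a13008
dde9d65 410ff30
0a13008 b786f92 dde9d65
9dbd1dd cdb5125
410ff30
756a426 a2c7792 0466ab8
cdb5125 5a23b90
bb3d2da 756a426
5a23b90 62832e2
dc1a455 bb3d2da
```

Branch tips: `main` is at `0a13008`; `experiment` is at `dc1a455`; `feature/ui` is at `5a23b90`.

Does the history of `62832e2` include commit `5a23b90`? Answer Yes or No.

Ancestors of 62832e2: {0a13008, 410ff30, 62832e2, b786f92, dde9d65}.
5a23b90 is not in that set, so it is not an ancestor of 62832e2.

No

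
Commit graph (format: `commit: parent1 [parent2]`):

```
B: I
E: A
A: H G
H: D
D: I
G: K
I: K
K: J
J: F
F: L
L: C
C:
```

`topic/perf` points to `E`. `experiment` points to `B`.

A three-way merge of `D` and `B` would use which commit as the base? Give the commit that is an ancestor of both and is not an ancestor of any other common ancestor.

Ancestors of D: {C, D, F, I, J, K, L}.
Ancestors of B: {B, C, F, I, J, K, L}.
Common ancestors: {C, F, I, J, K, L}.
Among these, I is not an ancestor of any other common ancestor — it is the merge base.

I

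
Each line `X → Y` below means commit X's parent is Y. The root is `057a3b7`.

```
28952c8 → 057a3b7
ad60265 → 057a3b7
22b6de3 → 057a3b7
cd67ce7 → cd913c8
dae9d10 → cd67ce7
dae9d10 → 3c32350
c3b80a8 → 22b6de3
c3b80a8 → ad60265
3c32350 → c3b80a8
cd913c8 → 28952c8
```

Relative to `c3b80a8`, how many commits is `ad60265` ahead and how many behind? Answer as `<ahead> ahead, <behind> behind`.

Reachable from ad60265: {057a3b7, ad60265}.
Reachable from c3b80a8: {057a3b7, 22b6de3, ad60265, c3b80a8}.
Only in ad60265's history (ahead): {} — 0.
Only in c3b80a8's history (behind): {22b6de3, c3b80a8} — 2.

0 ahead, 2 behind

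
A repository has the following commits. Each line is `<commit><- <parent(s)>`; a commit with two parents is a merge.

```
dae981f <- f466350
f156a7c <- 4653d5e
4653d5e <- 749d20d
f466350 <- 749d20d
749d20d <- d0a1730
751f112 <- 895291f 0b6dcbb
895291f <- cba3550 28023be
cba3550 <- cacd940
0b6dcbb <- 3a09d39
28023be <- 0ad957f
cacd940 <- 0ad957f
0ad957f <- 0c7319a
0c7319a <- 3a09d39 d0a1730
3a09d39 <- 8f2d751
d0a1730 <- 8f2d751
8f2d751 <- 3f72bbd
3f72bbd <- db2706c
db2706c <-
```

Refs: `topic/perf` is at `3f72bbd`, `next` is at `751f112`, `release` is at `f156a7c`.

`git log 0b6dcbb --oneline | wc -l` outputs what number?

Walking parent pointers from 0b6dcbb: reachable set = {0b6dcbb, 3a09d39, 3f72bbd, 8f2d751, db2706c}.
That is 5 commits.

5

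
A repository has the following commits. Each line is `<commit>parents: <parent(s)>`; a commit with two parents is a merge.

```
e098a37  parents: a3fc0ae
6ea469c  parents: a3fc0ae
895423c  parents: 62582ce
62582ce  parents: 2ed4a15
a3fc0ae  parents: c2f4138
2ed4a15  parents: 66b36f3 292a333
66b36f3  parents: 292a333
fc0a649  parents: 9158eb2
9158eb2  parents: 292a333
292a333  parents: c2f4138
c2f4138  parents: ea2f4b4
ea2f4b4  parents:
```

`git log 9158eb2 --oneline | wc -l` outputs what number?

4

Walking parent pointers from 9158eb2: reachable set = {292a333, 9158eb2, c2f4138, ea2f4b4}.
That is 4 commits.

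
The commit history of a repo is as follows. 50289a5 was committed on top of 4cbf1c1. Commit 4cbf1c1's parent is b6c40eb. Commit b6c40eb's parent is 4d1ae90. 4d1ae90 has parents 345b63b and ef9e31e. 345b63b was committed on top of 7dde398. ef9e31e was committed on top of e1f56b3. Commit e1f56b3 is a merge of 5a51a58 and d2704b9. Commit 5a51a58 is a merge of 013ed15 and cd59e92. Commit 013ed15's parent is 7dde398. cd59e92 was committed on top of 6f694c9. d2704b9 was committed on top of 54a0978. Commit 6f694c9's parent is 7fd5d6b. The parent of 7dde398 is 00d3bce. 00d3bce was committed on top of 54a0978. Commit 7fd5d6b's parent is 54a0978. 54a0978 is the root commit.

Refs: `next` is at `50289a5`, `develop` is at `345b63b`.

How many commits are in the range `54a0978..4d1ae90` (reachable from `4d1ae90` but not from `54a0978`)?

Reachable from 4d1ae90: {00d3bce, 013ed15, 345b63b, 4d1ae90, 54a0978, 5a51a58, 6f694c9, 7dde398, 7fd5d6b, cd59e92, d2704b9, e1f56b3, ef9e31e}.
Reachable from 54a0978: {54a0978}.
In 4d1ae90's history but not 54a0978's: {00d3bce, 013ed15, 345b63b, 4d1ae90, 5a51a58, 6f694c9, 7dde398, 7fd5d6b, cd59e92, d2704b9, e1f56b3, ef9e31e} — 12 commits.

12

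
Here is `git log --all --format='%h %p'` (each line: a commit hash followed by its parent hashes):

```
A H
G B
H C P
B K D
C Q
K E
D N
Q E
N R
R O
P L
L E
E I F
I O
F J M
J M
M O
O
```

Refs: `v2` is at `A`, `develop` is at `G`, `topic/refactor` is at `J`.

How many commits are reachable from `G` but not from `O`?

Reachable from G: {B, D, E, F, G, I, J, K, M, N, O, R}.
Reachable from O: {O}.
In G's history but not O's: {B, D, E, F, G, I, J, K, M, N, R} — 11 commits.

11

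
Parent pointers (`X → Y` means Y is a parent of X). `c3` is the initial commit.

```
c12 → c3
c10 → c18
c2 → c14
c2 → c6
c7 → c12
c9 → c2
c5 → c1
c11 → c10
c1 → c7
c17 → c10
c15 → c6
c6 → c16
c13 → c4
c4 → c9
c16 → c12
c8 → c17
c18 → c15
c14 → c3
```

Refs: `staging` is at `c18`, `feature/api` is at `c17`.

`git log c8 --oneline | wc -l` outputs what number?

Walking parent pointers from c8: reachable set = {c10, c12, c15, c16, c17, c18, c3, c6, c8}.
That is 9 commits.

9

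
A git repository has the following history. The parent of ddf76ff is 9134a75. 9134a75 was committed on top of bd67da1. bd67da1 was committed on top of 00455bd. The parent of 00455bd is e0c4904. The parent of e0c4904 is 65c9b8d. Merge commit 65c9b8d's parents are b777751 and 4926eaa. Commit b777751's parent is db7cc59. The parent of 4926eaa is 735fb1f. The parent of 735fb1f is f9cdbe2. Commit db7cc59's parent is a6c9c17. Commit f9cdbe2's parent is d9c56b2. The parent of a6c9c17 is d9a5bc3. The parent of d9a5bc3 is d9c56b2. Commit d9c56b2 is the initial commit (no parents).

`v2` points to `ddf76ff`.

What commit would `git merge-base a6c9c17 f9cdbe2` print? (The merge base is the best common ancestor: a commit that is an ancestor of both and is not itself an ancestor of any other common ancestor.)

d9c56b2

Ancestors of a6c9c17: {a6c9c17, d9a5bc3, d9c56b2}.
Ancestors of f9cdbe2: {d9c56b2, f9cdbe2}.
Common ancestors: {d9c56b2}.
The only common ancestor is d9c56b2, so it is the merge base.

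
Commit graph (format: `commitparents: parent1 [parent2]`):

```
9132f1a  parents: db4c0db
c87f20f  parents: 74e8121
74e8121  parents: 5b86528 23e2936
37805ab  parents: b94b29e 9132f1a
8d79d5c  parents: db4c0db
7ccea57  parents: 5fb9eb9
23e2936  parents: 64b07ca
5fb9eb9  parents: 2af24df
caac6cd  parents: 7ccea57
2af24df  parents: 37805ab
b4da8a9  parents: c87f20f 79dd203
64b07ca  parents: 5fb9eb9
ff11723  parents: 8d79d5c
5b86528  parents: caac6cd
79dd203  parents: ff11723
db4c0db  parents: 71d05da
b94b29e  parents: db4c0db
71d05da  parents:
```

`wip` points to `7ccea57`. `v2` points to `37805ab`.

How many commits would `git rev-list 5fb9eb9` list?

7

Walking parent pointers from 5fb9eb9: reachable set = {2af24df, 37805ab, 5fb9eb9, 71d05da, 9132f1a, b94b29e, db4c0db}.
That is 7 commits.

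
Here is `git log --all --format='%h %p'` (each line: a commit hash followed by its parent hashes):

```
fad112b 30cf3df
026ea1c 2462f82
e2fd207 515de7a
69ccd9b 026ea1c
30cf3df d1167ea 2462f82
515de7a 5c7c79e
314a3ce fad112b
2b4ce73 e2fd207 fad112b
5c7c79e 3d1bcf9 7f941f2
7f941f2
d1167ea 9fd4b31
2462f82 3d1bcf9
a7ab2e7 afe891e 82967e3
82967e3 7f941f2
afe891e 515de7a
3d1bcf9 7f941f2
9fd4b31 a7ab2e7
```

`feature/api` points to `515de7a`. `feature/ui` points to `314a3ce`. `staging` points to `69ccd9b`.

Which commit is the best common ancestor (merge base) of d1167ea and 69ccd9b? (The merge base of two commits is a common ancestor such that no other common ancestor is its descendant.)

Ancestors of d1167ea: {3d1bcf9, 515de7a, 5c7c79e, 7f941f2, 82967e3, 9fd4b31, a7ab2e7, afe891e, d1167ea}.
Ancestors of 69ccd9b: {026ea1c, 2462f82, 3d1bcf9, 69ccd9b, 7f941f2}.
Common ancestors: {3d1bcf9, 7f941f2}.
Among these, 3d1bcf9 is not an ancestor of any other common ancestor — it is the merge base.

3d1bcf9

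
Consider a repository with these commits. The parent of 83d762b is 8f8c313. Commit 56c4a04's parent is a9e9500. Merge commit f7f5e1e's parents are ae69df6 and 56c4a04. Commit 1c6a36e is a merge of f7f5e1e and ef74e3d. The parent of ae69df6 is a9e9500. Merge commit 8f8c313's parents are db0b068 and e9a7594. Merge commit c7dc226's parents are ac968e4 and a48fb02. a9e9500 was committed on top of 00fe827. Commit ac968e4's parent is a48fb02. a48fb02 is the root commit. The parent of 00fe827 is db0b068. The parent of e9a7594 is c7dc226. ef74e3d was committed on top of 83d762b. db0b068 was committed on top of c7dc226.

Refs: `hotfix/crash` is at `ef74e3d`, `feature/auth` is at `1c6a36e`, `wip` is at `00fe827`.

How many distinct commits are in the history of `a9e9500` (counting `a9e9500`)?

Walking parent pointers from a9e9500: reachable set = {00fe827, a48fb02, a9e9500, ac968e4, c7dc226, db0b068}.
That is 6 commits.

6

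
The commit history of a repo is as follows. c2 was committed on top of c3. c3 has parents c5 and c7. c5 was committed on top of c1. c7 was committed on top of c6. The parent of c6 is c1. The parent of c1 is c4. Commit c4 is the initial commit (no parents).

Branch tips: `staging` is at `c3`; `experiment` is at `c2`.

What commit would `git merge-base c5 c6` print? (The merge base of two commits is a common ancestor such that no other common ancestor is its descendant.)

c1

Ancestors of c5: {c1, c4, c5}.
Ancestors of c6: {c1, c4, c6}.
Common ancestors: {c1, c4}.
Among these, c1 is not an ancestor of any other common ancestor — it is the merge base.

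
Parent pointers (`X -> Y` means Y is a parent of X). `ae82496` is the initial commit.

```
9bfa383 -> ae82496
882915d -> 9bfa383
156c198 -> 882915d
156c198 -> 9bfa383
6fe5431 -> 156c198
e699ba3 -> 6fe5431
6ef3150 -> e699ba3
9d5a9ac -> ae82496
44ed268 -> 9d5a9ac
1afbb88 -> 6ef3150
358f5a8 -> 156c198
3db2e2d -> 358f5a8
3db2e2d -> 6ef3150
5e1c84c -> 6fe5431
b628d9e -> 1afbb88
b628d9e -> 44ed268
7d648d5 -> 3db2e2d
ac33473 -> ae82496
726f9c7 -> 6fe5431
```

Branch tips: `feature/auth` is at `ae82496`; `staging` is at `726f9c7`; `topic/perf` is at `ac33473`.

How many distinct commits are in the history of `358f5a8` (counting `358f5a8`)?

5

Walking parent pointers from 358f5a8: reachable set = {156c198, 358f5a8, 882915d, 9bfa383, ae82496}.
That is 5 commits.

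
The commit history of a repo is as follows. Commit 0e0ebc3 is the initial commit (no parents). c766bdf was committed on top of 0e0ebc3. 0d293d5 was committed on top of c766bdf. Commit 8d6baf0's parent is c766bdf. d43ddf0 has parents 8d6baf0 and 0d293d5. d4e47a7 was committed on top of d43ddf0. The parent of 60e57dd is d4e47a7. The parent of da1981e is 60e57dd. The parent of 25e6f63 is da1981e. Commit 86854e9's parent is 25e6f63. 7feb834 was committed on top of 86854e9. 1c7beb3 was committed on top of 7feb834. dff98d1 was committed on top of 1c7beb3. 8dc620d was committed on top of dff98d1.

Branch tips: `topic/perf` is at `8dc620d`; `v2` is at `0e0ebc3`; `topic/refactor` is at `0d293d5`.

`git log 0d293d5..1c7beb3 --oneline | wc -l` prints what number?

9

Reachable from 1c7beb3: {0d293d5, 0e0ebc3, 1c7beb3, 25e6f63, 60e57dd, 7feb834, 86854e9, 8d6baf0, c766bdf, d43ddf0, d4e47a7, da1981e}.
Reachable from 0d293d5: {0d293d5, 0e0ebc3, c766bdf}.
In 1c7beb3's history but not 0d293d5's: {1c7beb3, 25e6f63, 60e57dd, 7feb834, 86854e9, 8d6baf0, d43ddf0, d4e47a7, da1981e} — 9 commits.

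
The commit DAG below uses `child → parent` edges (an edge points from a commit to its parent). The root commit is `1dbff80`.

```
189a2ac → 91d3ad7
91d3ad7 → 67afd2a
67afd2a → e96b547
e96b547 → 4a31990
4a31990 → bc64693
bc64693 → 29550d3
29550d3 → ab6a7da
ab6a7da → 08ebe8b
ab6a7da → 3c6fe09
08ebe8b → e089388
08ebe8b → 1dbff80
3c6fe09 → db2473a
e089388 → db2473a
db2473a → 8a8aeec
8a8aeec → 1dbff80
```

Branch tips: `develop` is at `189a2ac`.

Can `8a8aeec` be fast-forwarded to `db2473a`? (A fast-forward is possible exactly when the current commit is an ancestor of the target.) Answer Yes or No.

Yes

A fast-forward from 8a8aeec to db2473a is possible iff 8a8aeec is an ancestor of db2473a.
Ancestors of db2473a: {1dbff80, 8a8aeec, db2473a}.
8a8aeec is among them, so fast-forward is possible.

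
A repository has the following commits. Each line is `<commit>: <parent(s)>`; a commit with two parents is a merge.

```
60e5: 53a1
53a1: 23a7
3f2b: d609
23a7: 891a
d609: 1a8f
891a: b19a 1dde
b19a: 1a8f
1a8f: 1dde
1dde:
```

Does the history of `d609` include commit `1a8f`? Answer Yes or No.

Ancestors of d609 (commits reachable by following parents): {1a8f, 1dde, d609}.
1a8f is in that set, so it is an ancestor of d609.

Yes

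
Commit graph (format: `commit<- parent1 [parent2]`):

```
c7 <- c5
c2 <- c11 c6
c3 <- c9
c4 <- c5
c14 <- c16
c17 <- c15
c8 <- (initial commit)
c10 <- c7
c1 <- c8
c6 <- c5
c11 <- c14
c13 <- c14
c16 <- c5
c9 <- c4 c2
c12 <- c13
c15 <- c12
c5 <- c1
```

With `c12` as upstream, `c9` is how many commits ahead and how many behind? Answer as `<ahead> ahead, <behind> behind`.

Reachable from c9: {c1, c11, c14, c16, c2, c4, c5, c6, c8, c9}.
Reachable from c12: {c1, c12, c13, c14, c16, c5, c8}.
Only in c9's history (ahead): {c11, c2, c4, c6, c9} — 5.
Only in c12's history (behind): {c12, c13} — 2.

5 ahead, 2 behind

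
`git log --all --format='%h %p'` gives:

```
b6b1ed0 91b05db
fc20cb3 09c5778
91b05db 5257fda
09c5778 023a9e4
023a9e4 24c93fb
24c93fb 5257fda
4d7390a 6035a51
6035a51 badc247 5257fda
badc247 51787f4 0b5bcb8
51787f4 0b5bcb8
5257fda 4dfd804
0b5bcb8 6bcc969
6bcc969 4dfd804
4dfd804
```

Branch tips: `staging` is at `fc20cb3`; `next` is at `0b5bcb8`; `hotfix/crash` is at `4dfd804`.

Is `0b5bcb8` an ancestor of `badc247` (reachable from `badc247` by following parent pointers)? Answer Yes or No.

Ancestors of badc247 (commits reachable by following parents): {0b5bcb8, 4dfd804, 51787f4, 6bcc969, badc247}.
0b5bcb8 is in that set, so it is an ancestor of badc247.

Yes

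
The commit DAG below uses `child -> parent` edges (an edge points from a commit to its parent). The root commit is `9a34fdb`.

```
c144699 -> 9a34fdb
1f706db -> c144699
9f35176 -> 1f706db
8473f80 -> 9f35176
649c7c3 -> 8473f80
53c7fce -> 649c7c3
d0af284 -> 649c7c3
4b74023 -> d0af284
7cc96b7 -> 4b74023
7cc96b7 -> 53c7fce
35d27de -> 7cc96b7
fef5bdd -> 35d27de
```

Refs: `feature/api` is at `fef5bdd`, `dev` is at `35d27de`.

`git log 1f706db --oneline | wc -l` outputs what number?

3

Walking parent pointers from 1f706db: reachable set = {1f706db, 9a34fdb, c144699}.
That is 3 commits.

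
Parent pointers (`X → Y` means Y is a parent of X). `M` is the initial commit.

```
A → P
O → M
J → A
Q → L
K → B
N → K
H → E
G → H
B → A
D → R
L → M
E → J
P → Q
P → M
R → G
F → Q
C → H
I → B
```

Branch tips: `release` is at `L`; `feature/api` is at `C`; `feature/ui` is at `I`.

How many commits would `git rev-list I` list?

7

Walking parent pointers from I: reachable set = {A, B, I, L, M, P, Q}.
That is 7 commits.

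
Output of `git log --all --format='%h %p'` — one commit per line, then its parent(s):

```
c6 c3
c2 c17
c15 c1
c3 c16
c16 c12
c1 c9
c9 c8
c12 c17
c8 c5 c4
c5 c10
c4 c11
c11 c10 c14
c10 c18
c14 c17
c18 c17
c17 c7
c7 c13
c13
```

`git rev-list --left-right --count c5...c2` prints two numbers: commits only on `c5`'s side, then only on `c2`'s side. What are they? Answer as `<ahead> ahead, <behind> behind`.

Reachable from c5: {c10, c13, c17, c18, c5, c7}.
Reachable from c2: {c13, c17, c2, c7}.
Only in c5's history (ahead): {c10, c18, c5} — 3.
Only in c2's history (behind): {c2} — 1.

3 ahead, 1 behind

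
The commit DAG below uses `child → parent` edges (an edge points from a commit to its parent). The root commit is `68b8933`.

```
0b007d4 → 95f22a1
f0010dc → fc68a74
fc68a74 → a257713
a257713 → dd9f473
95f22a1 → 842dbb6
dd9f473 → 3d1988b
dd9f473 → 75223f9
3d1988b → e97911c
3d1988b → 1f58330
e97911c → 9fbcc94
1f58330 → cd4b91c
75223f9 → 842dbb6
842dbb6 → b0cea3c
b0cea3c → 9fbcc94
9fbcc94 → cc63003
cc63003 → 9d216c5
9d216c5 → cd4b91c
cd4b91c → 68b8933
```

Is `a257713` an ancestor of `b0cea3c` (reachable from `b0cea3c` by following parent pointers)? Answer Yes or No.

No

Ancestors of b0cea3c: {68b8933, 9d216c5, 9fbcc94, b0cea3c, cc63003, cd4b91c}.
a257713 is not in that set, so it is not an ancestor of b0cea3c.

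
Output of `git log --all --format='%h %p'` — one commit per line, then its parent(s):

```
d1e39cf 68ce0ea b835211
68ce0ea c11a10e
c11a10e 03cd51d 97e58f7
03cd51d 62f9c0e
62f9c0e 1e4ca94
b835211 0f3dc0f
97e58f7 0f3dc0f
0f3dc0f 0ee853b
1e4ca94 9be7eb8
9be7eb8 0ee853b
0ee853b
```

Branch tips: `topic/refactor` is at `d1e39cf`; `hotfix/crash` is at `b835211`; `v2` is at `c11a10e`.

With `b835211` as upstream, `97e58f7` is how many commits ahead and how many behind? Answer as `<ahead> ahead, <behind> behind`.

1 ahead, 1 behind

Reachable from 97e58f7: {0ee853b, 0f3dc0f, 97e58f7}.
Reachable from b835211: {0ee853b, 0f3dc0f, b835211}.
Only in 97e58f7's history (ahead): {97e58f7} — 1.
Only in b835211's history (behind): {b835211} — 1.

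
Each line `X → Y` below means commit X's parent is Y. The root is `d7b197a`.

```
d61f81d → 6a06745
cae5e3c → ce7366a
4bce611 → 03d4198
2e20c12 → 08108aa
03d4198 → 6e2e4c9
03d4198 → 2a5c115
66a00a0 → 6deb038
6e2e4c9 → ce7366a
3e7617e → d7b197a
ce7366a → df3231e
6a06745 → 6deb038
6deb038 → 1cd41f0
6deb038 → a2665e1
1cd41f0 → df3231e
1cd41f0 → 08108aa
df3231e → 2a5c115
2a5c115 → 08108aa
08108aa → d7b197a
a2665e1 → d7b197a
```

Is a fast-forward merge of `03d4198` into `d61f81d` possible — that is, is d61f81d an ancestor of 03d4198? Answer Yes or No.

No

A fast-forward from d61f81d to 03d4198 is possible iff d61f81d is an ancestor of 03d4198.
Ancestors of 03d4198: {03d4198, 08108aa, 2a5c115, 6e2e4c9, ce7366a, d7b197a, df3231e}.
d61f81d is not among them, so fast-forward is not possible.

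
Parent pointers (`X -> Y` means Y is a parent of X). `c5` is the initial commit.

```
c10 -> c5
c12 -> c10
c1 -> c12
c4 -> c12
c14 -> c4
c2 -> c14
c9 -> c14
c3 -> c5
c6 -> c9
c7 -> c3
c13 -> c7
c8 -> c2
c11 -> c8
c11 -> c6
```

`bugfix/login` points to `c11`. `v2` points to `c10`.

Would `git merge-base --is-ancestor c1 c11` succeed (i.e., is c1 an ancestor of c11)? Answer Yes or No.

Ancestors of c11: {c10, c11, c12, c14, c2, c4, c5, c6, c8, c9}.
c1 is not in that set, so it is not an ancestor of c11.

No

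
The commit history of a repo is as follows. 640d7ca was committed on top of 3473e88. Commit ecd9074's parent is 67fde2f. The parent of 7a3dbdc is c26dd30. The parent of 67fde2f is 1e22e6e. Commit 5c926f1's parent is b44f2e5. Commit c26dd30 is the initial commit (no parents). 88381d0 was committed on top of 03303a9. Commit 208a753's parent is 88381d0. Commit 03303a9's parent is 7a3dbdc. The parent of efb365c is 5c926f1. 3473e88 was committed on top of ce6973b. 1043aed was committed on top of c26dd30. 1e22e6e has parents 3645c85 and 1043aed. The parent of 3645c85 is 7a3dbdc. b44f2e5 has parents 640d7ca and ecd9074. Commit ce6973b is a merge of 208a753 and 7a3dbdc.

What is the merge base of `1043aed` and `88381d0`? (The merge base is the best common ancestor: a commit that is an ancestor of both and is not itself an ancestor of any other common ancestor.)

Ancestors of 1043aed: {1043aed, c26dd30}.
Ancestors of 88381d0: {03303a9, 7a3dbdc, 88381d0, c26dd30}.
Common ancestors: {c26dd30}.
The only common ancestor is c26dd30, so it is the merge base.

c26dd30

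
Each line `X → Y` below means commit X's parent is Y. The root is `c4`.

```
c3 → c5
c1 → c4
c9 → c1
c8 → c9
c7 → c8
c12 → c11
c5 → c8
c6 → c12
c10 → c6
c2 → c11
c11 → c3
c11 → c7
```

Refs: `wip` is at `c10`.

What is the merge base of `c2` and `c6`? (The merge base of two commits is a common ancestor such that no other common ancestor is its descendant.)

Ancestors of c2: {c1, c11, c2, c3, c4, c5, c7, c8, c9}.
Ancestors of c6: {c1, c11, c12, c3, c4, c5, c6, c7, c8, c9}.
Common ancestors: {c1, c11, c3, c4, c5, c7, c8, c9}.
Among these, c11 is not an ancestor of any other common ancestor — it is the merge base.

c11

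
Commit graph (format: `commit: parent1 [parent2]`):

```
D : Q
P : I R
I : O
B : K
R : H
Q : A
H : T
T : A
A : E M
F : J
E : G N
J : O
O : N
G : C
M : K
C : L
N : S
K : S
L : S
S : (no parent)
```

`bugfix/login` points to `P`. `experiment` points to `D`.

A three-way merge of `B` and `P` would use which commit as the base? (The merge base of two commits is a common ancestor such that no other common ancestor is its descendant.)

Ancestors of B: {B, K, S}.
Ancestors of P: {A, C, E, G, H, I, K, L, M, N, O, P, R, S, T}.
Common ancestors: {K, S}.
Among these, K is not an ancestor of any other common ancestor — it is the merge base.

K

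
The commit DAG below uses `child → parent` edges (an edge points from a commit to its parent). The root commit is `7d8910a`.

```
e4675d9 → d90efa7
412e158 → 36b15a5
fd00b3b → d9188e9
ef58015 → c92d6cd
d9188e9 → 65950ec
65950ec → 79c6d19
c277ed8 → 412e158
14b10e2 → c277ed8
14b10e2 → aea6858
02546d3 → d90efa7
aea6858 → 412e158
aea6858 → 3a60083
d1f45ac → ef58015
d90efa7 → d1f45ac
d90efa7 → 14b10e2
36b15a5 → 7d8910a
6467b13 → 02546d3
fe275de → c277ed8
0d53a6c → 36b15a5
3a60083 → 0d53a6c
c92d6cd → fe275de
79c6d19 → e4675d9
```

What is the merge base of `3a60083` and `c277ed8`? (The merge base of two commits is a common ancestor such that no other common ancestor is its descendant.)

Ancestors of 3a60083: {0d53a6c, 36b15a5, 3a60083, 7d8910a}.
Ancestors of c277ed8: {36b15a5, 412e158, 7d8910a, c277ed8}.
Common ancestors: {36b15a5, 7d8910a}.
Among these, 36b15a5 is not an ancestor of any other common ancestor — it is the merge base.

36b15a5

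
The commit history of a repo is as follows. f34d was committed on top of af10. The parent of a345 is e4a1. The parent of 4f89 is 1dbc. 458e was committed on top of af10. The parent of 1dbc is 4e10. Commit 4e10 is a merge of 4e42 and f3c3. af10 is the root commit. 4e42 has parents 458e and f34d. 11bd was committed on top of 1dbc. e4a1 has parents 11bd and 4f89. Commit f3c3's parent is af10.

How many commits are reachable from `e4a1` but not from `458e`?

Reachable from e4a1: {11bd, 1dbc, 458e, 4e10, 4e42, 4f89, af10, e4a1, f34d, f3c3}.
Reachable from 458e: {458e, af10}.
In e4a1's history but not 458e's: {11bd, 1dbc, 4e10, 4e42, 4f89, e4a1, f34d, f3c3} — 8 commits.

8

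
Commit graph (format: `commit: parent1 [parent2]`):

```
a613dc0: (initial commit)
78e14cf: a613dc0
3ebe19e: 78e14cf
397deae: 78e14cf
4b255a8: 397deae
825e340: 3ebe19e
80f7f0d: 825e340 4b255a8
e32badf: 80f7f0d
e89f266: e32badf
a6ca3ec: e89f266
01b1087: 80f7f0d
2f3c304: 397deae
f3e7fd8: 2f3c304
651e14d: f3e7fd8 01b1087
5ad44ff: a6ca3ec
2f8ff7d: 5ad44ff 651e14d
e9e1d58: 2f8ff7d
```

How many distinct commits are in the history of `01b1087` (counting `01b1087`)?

8

Walking parent pointers from 01b1087: reachable set = {01b1087, 397deae, 3ebe19e, 4b255a8, 78e14cf, 80f7f0d, 825e340, a613dc0}.
That is 8 commits.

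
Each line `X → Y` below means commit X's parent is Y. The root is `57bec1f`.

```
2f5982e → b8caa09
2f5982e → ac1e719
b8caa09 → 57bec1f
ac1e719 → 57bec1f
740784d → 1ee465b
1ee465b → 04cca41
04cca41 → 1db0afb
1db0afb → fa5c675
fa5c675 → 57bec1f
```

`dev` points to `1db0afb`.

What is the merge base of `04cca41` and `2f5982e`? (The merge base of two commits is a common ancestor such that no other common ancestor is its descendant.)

Ancestors of 04cca41: {04cca41, 1db0afb, 57bec1f, fa5c675}.
Ancestors of 2f5982e: {2f5982e, 57bec1f, ac1e719, b8caa09}.
Common ancestors: {57bec1f}.
The only common ancestor is 57bec1f, so it is the merge base.

57bec1f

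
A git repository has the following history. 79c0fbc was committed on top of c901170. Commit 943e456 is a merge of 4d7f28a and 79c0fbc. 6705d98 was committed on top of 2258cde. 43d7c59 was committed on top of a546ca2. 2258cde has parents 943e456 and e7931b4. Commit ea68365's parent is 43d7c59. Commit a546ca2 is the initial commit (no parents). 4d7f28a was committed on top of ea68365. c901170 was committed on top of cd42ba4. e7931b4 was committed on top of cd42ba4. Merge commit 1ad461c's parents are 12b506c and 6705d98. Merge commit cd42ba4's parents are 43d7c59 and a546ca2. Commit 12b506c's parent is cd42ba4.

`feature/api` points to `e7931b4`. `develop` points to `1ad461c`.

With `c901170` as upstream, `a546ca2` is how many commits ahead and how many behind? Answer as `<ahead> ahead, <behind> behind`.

Reachable from a546ca2: {a546ca2}.
Reachable from c901170: {43d7c59, a546ca2, c901170, cd42ba4}.
Only in a546ca2's history (ahead): {} — 0.
Only in c901170's history (behind): {43d7c59, c901170, cd42ba4} — 3.

0 ahead, 3 behind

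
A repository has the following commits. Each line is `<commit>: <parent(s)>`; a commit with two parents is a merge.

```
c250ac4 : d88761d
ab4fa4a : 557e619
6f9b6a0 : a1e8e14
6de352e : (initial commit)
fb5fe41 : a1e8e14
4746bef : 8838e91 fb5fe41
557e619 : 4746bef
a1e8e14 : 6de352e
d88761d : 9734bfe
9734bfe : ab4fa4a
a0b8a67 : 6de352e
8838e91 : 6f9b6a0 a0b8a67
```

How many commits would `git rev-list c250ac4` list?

Walking parent pointers from c250ac4: reachable set = {4746bef, 557e619, 6de352e, 6f9b6a0, 8838e91, 9734bfe, a0b8a67, a1e8e14, ab4fa4a, c250ac4, d88761d, fb5fe41}.
That is 12 commits.

12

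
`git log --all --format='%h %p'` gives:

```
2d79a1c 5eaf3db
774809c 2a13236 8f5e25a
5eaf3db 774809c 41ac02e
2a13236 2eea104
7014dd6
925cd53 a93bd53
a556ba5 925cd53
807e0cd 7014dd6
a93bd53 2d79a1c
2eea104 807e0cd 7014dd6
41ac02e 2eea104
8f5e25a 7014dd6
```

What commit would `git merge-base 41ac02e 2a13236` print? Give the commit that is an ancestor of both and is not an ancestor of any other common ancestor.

2eea104

Ancestors of 41ac02e: {2eea104, 41ac02e, 7014dd6, 807e0cd}.
Ancestors of 2a13236: {2a13236, 2eea104, 7014dd6, 807e0cd}.
Common ancestors: {2eea104, 7014dd6, 807e0cd}.
Among these, 2eea104 is not an ancestor of any other common ancestor — it is the merge base.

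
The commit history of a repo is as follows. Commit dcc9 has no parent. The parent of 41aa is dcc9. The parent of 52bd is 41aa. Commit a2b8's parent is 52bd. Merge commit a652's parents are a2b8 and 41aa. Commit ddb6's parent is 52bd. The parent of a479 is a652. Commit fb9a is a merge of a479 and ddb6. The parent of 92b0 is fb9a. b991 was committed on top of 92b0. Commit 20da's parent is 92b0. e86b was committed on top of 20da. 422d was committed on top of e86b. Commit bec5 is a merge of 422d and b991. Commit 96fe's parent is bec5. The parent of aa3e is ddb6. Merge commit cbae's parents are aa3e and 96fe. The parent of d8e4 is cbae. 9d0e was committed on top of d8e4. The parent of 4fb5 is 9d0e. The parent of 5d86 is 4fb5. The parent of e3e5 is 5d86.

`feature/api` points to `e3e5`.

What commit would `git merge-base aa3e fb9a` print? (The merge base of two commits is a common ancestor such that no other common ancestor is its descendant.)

Ancestors of aa3e: {41aa, 52bd, aa3e, dcc9, ddb6}.
Ancestors of fb9a: {41aa, 52bd, a2b8, a479, a652, dcc9, ddb6, fb9a}.
Common ancestors: {41aa, 52bd, dcc9, ddb6}.
Among these, ddb6 is not an ancestor of any other common ancestor — it is the merge base.

ddb6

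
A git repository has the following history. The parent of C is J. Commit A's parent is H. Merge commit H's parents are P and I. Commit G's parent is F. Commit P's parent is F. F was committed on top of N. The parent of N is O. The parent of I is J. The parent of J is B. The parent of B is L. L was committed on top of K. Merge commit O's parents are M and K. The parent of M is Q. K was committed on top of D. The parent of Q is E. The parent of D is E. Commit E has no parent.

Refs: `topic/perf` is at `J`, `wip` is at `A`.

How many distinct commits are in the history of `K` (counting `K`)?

3

Walking parent pointers from K: reachable set = {D, E, K}.
That is 3 commits.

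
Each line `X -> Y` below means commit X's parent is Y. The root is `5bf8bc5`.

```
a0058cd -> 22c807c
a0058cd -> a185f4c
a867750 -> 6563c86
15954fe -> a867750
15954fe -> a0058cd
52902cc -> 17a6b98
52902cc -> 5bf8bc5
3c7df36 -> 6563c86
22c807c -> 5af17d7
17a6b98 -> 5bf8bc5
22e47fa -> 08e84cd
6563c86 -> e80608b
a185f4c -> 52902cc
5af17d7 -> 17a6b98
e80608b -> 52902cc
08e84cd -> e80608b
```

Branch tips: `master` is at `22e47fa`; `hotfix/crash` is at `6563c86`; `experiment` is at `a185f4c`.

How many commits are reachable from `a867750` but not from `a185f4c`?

3

Reachable from a867750: {17a6b98, 52902cc, 5bf8bc5, 6563c86, a867750, e80608b}.
Reachable from a185f4c: {17a6b98, 52902cc, 5bf8bc5, a185f4c}.
In a867750's history but not a185f4c's: {6563c86, a867750, e80608b} — 3 commits.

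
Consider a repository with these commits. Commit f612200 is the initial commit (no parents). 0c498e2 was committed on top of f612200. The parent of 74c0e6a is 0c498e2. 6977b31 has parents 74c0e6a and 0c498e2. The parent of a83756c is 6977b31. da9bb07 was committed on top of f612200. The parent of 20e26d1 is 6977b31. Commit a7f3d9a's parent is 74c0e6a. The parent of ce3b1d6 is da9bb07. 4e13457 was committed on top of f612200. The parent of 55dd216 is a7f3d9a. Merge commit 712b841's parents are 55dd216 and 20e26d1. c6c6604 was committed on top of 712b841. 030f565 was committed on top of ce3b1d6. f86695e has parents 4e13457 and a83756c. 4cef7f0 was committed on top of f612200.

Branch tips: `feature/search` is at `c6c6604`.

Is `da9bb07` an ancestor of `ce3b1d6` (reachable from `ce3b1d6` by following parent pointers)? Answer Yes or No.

Ancestors of ce3b1d6 (commits reachable by following parents): {ce3b1d6, da9bb07, f612200}.
da9bb07 is in that set, so it is an ancestor of ce3b1d6.

Yes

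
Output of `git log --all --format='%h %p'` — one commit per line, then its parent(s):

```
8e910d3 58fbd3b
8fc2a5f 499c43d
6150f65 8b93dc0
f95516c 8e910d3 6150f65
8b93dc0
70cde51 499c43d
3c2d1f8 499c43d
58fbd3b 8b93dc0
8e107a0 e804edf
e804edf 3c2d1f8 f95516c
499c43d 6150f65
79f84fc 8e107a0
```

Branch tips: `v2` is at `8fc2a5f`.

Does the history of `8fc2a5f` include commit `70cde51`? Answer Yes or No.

Ancestors of 8fc2a5f: {499c43d, 6150f65, 8b93dc0, 8fc2a5f}.
70cde51 is not in that set, so it is not an ancestor of 8fc2a5f.

No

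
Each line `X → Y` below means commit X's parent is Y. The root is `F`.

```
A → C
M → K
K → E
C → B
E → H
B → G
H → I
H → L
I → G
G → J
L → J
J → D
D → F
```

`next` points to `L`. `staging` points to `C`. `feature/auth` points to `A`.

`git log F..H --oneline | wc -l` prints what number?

6

Reachable from H: {D, F, G, H, I, J, L}.
Reachable from F: {F}.
In H's history but not F's: {D, G, H, I, J, L} — 6 commits.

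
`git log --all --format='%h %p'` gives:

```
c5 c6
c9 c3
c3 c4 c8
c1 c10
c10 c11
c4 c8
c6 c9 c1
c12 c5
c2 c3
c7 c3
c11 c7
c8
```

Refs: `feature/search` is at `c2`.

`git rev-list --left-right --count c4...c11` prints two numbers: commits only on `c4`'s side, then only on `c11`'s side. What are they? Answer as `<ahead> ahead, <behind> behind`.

Reachable from c4: {c4, c8}.
Reachable from c11: {c11, c3, c4, c7, c8}.
Only in c4's history (ahead): {} — 0.
Only in c11's history (behind): {c11, c3, c7} — 3.

0 ahead, 3 behind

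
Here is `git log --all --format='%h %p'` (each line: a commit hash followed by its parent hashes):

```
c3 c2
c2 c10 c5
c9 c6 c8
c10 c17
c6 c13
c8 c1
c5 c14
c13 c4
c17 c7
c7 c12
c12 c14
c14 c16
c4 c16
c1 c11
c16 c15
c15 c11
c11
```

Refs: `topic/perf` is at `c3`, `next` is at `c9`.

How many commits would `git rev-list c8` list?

Walking parent pointers from c8: reachable set = {c1, c11, c8}.
That is 3 commits.

3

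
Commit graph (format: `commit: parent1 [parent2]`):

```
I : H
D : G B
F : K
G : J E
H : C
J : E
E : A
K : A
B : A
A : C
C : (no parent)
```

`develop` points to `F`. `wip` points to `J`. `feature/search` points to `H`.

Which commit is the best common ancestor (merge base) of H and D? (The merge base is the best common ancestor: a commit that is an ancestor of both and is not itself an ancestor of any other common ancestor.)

C

Ancestors of H: {C, H}.
Ancestors of D: {A, B, C, D, E, G, J}.
Common ancestors: {C}.
The only common ancestor is C, so it is the merge base.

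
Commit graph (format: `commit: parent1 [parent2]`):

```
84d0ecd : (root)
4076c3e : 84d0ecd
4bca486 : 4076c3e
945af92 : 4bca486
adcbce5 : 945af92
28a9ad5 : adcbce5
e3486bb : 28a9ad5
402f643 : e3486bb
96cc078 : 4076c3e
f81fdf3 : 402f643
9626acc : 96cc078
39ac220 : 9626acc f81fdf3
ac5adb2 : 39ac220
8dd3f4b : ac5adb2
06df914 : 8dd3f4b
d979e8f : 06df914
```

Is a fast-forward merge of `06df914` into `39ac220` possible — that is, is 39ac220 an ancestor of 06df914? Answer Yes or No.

A fast-forward from 39ac220 to 06df914 is possible iff 39ac220 is an ancestor of 06df914.
Ancestors of 06df914: {06df914, 28a9ad5, 39ac220, 402f643, 4076c3e, 4bca486, 84d0ecd, 8dd3f4b, 945af92, 9626acc, 96cc078, ac5adb2, adcbce5, e3486bb, f81fdf3}.
39ac220 is among them, so fast-forward is possible.

Yes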